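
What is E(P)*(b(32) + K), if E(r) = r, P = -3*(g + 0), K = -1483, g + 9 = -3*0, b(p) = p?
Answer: -39177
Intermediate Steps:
g = -9 (g = -9 - 3*0 = -9 + 0 = -9)
P = 27 (P = -3*(-9 + 0) = -3*(-9) = 27)
E(P)*(b(32) + K) = 27*(32 - 1483) = 27*(-1451) = -39177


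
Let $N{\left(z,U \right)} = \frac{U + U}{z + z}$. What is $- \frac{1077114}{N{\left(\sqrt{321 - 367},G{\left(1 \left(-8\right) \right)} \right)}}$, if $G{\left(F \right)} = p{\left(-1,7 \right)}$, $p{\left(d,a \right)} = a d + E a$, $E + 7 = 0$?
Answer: $\frac{538557 i \sqrt{46}}{28} \approx 1.3045 \cdot 10^{5} i$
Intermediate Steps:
$E = -7$ ($E = -7 + 0 = -7$)
$p{\left(d,a \right)} = - 7 a + a d$ ($p{\left(d,a \right)} = a d - 7 a = - 7 a + a d$)
$G{\left(F \right)} = -56$ ($G{\left(F \right)} = 7 \left(-7 - 1\right) = 7 \left(-8\right) = -56$)
$N{\left(z,U \right)} = \frac{U}{z}$ ($N{\left(z,U \right)} = \frac{2 U}{2 z} = 2 U \frac{1}{2 z} = \frac{U}{z}$)
$- \frac{1077114}{N{\left(\sqrt{321 - 367},G{\left(1 \left(-8\right) \right)} \right)}} = - \frac{1077114}{\left(-56\right) \frac{1}{\sqrt{321 - 367}}} = - \frac{1077114}{\left(-56\right) \frac{1}{\sqrt{-46}}} = - \frac{1077114}{\left(-56\right) \frac{1}{i \sqrt{46}}} = - \frac{1077114}{\left(-56\right) \left(- \frac{i \sqrt{46}}{46}\right)} = - \frac{1077114}{\frac{28}{23} i \sqrt{46}} = - 1077114 \left(- \frac{i \sqrt{46}}{56}\right) = \frac{538557 i \sqrt{46}}{28}$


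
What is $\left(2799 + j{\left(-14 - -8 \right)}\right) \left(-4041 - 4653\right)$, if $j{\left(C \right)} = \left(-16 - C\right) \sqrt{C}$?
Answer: $-24334506 + 86940 i \sqrt{6} \approx -2.4334 \cdot 10^{7} + 2.1296 \cdot 10^{5} i$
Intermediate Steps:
$j{\left(C \right)} = \sqrt{C} \left(-16 - C\right)$
$\left(2799 + j{\left(-14 - -8 \right)}\right) \left(-4041 - 4653\right) = \left(2799 + \sqrt{-14 - -8} \left(-16 - \left(-14 - -8\right)\right)\right) \left(-4041 - 4653\right) = \left(2799 + \sqrt{-14 + 8} \left(-16 - \left(-14 + 8\right)\right)\right) \left(-8694\right) = \left(2799 + \sqrt{-6} \left(-16 - -6\right)\right) \left(-8694\right) = \left(2799 + i \sqrt{6} \left(-16 + 6\right)\right) \left(-8694\right) = \left(2799 + i \sqrt{6} \left(-10\right)\right) \left(-8694\right) = \left(2799 - 10 i \sqrt{6}\right) \left(-8694\right) = -24334506 + 86940 i \sqrt{6}$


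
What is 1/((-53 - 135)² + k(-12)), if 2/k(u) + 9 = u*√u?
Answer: 31968639/1129899258722 - 12*I*√3/564949629361 ≈ 2.8293e-5 - 3.679e-11*I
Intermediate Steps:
k(u) = 2/(-9 + u^(3/2)) (k(u) = 2/(-9 + u*√u) = 2/(-9 + u^(3/2)))
1/((-53 - 135)² + k(-12)) = 1/((-53 - 135)² + 2/(-9 + (-12)^(3/2))) = 1/((-188)² + 2/(-9 - 24*I*√3)) = 1/(35344 + 2/(-9 - 24*I*√3))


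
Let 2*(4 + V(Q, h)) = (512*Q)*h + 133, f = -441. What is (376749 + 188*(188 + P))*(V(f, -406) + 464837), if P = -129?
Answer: 35914600573191/2 ≈ 1.7957e+13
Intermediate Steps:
V(Q, h) = 125/2 + 256*Q*h (V(Q, h) = -4 + ((512*Q)*h + 133)/2 = -4 + (512*Q*h + 133)/2 = -4 + (133 + 512*Q*h)/2 = -4 + (133/2 + 256*Q*h) = 125/2 + 256*Q*h)
(376749 + 188*(188 + P))*(V(f, -406) + 464837) = (376749 + 188*(188 - 129))*((125/2 + 256*(-441)*(-406)) + 464837) = (376749 + 188*59)*((125/2 + 45835776) + 464837) = (376749 + 11092)*(91671677/2 + 464837) = 387841*(92601351/2) = 35914600573191/2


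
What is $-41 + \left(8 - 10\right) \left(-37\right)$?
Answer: $33$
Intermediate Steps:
$-41 + \left(8 - 10\right) \left(-37\right) = -41 - -74 = -41 + 74 = 33$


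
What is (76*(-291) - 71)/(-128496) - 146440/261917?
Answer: -13005801761/33655286832 ≈ -0.38644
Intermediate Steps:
(76*(-291) - 71)/(-128496) - 146440/261917 = (-22116 - 71)*(-1/128496) - 146440*1/261917 = -22187*(-1/128496) - 146440/261917 = 22187/128496 - 146440/261917 = -13005801761/33655286832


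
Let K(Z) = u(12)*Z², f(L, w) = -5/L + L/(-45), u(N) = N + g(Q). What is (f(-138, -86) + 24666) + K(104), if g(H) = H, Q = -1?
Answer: 99115121/690 ≈ 1.4365e+5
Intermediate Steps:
u(N) = -1 + N (u(N) = N - 1 = -1 + N)
f(L, w) = -5/L - L/45 (f(L, w) = -5/L + L*(-1/45) = -5/L - L/45)
K(Z) = 11*Z² (K(Z) = (-1 + 12)*Z² = 11*Z²)
(f(-138, -86) + 24666) + K(104) = ((-5/(-138) - 1/45*(-138)) + 24666) + 11*104² = ((-5*(-1/138) + 46/15) + 24666) + 11*10816 = ((5/138 + 46/15) + 24666) + 118976 = (2141/690 + 24666) + 118976 = 17021681/690 + 118976 = 99115121/690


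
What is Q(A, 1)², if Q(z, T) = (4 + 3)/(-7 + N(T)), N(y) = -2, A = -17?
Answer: 49/81 ≈ 0.60494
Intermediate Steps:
Q(z, T) = -7/9 (Q(z, T) = (4 + 3)/(-7 - 2) = 7/(-9) = 7*(-⅑) = -7/9)
Q(A, 1)² = (-7/9)² = 49/81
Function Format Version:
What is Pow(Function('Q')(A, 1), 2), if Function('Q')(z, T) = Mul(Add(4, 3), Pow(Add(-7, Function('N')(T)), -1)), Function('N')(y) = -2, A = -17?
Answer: Rational(49, 81) ≈ 0.60494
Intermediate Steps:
Function('Q')(z, T) = Rational(-7, 9) (Function('Q')(z, T) = Mul(Add(4, 3), Pow(Add(-7, -2), -1)) = Mul(7, Pow(-9, -1)) = Mul(7, Rational(-1, 9)) = Rational(-7, 9))
Pow(Function('Q')(A, 1), 2) = Pow(Rational(-7, 9), 2) = Rational(49, 81)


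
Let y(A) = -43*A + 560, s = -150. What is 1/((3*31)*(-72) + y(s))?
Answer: 1/314 ≈ 0.0031847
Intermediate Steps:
y(A) = 560 - 43*A
1/((3*31)*(-72) + y(s)) = 1/((3*31)*(-72) + (560 - 43*(-150))) = 1/(93*(-72) + (560 + 6450)) = 1/(-6696 + 7010) = 1/314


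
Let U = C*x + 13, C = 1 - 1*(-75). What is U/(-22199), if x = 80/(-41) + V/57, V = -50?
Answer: 24841/2730477 ≈ 0.0090977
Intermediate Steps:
C = 76 (C = 1 + 75 = 76)
x = -6610/2337 (x = 80/(-41) - 50/57 = 80*(-1/41) - 50*1/57 = -80/41 - 50/57 = -6610/2337 ≈ -2.8284)
U = -24841/123 (U = 76*(-6610/2337) + 13 = -26440/123 + 13 = -24841/123 ≈ -201.96)
U/(-22199) = -24841/123/(-22199) = -24841/123*(-1/22199) = 24841/2730477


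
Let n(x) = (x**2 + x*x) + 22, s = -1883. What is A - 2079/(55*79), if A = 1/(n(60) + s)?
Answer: -1008676/2108905 ≈ -0.47829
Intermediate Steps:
n(x) = 22 + 2*x**2 (n(x) = (x**2 + x**2) + 22 = 2*x**2 + 22 = 22 + 2*x**2)
A = 1/5339 (A = 1/((22 + 2*60**2) - 1883) = 1/((22 + 2*3600) - 1883) = 1/((22 + 7200) - 1883) = 1/(7222 - 1883) = 1/5339 ≈ 0.00018730)
A - 2079/(55*79) = 1/5339 - 2079/(55*79) = 1/5339 - 2079/4345 = 1/5339 - 1*189/395 = 1/5339 - 189/395 = -1008676/2108905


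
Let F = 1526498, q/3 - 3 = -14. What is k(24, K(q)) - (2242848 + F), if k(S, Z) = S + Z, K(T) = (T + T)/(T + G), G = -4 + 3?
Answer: -64078441/17 ≈ -3.7693e+6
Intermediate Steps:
q = -33 (q = 9 + 3*(-14) = 9 - 42 = -33)
G = -1
K(T) = 2*T/(-1 + T) (K(T) = (T + T)/(T - 1) = (2*T)/(-1 + T) = 2*T/(-1 + T))
k(24, K(q)) - (2242848 + F) = (24 + 2*(-33)/(-1 - 33)) - (2242848 + 1526498) = (24 + 2*(-33)/(-34)) - 1*3769346 = (24 + 2*(-33)*(-1/34)) - 3769346 = (24 + 33/17) - 3769346 = 441/17 - 3769346 = -64078441/17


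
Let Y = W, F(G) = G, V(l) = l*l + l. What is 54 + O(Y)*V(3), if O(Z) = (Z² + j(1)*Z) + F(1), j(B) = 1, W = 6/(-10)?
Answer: 1578/25 ≈ 63.120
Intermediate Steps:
V(l) = l + l² (V(l) = l² + l = l + l²)
W = -⅗ (W = 6*(-⅒) = -⅗ ≈ -0.60000)
Y = -⅗ ≈ -0.60000
O(Z) = 1 + Z + Z² (O(Z) = (Z² + 1*Z) + 1 = (Z² + Z) + 1 = (Z + Z²) + 1 = 1 + Z + Z²)
54 + O(Y)*V(3) = 54 + (1 - ⅗ + (-⅗)²)*(3*(1 + 3)) = 54 + (1 - ⅗ + 9/25)*(3*4) = 54 + (19/25)*12 = 54 + 228/25 = 1578/25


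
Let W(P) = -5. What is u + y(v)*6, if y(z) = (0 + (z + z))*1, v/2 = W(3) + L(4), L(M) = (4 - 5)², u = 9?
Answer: -87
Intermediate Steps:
L(M) = 1 (L(M) = (-1)² = 1)
v = -8 (v = 2*(-5 + 1) = 2*(-4) = -8)
y(z) = 2*z (y(z) = (0 + 2*z)*1 = (2*z)*1 = 2*z)
u + y(v)*6 = 9 + (2*(-8))*6 = 9 - 16*6 = 9 - 96 = -87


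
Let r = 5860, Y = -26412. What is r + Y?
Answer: -20552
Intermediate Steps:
r + Y = 5860 - 26412 = -20552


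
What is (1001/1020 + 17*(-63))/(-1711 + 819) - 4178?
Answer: -3800220101/909840 ≈ -4176.8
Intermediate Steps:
(1001/1020 + 17*(-63))/(-1711 + 819) - 4178 = (1001*(1/1020) - 1071)/(-892) - 4178 = (1001/1020 - 1071)*(-1/892) - 4178 = -1091419/1020*(-1/892) - 4178 = 1091419/909840 - 4178 = -3800220101/909840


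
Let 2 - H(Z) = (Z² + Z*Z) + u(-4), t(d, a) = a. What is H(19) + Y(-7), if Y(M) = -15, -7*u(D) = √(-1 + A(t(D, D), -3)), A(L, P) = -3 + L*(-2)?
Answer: -5143/7 ≈ -734.71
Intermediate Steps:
A(L, P) = -3 - 2*L
u(D) = -√(-4 - 2*D)/7 (u(D) = -√(-1 + (-3 - 2*D))/7 = -√(-4 - 2*D)/7)
H(Z) = 16/7 - 2*Z² (H(Z) = 2 - ((Z² + Z*Z) - √(-4 - 2*(-4))/7) = 2 - ((Z² + Z²) - √(-4 + 8)/7) = 2 - (2*Z² - √4/7) = 2 - (2*Z² - ⅐*2) = 2 - (2*Z² - 2/7) = 2 - (-2/7 + 2*Z²) = 2 + (2/7 - 2*Z²) = 16/7 - 2*Z²)
H(19) + Y(-7) = (16/7 - 2*19²) - 15 = (16/7 - 2*361) - 15 = (16/7 - 722) - 15 = -5038/7 - 15 = -5143/7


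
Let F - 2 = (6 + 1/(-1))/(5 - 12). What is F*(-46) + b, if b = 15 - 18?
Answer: -435/7 ≈ -62.143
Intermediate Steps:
F = 9/7 (F = 2 + (6 + 1/(-1))/(5 - 12) = 2 + (6 - 1)/(-7) = 2 + 5*(-⅐) = 2 - 5/7 = 9/7 ≈ 1.2857)
b = -3
F*(-46) + b = (9/7)*(-46) - 3 = -414/7 - 3 = -435/7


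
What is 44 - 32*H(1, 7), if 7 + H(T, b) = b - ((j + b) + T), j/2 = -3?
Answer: 108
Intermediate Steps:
j = -6 (j = 2*(-3) = -6)
H(T, b) = -1 - T (H(T, b) = -7 + (b - ((-6 + b) + T)) = -7 + (b - (-6 + T + b)) = -7 + (b + (6 - T - b)) = -7 + (6 - T) = -1 - T)
44 - 32*H(1, 7) = 44 - 32*(-1 - 1*1) = 44 - 32*(-1 - 1) = 44 - 32*(-2) = 44 + 64 = 108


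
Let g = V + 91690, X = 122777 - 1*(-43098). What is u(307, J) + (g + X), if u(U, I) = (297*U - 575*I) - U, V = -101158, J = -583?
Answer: 582504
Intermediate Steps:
u(U, I) = -575*I + 296*U (u(U, I) = (-575*I + 297*U) - U = -575*I + 296*U)
X = 165875 (X = 122777 + 43098 = 165875)
g = -9468 (g = -101158 + 91690 = -9468)
u(307, J) + (g + X) = (-575*(-583) + 296*307) + (-9468 + 165875) = (335225 + 90872) + 156407 = 426097 + 156407 = 582504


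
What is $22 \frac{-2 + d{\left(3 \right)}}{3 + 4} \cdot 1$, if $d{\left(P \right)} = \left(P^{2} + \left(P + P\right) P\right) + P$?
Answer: $88$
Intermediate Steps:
$d{\left(P \right)} = P + 3 P^{2}$ ($d{\left(P \right)} = \left(P^{2} + 2 P P\right) + P = \left(P^{2} + 2 P^{2}\right) + P = 3 P^{2} + P = P + 3 P^{2}$)
$22 \frac{-2 + d{\left(3 \right)}}{3 + 4} \cdot 1 = 22 \frac{-2 + 3 \left(1 + 3 \cdot 3\right)}{3 + 4} \cdot 1 = 22 \frac{-2 + 3 \left(1 + 9\right)}{7} \cdot 1 = 22 \left(-2 + 3 \cdot 10\right) \frac{1}{7} \cdot 1 = 22 \left(-2 + 30\right) \frac{1}{7} \cdot 1 = 22 \cdot 28 \cdot \frac{1}{7} \cdot 1 = 22 \cdot 4 \cdot 1 = 88 \cdot 1 = 88$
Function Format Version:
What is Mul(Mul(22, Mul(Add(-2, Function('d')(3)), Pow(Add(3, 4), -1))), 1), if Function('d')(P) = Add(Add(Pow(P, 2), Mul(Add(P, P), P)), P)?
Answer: 88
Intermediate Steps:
Function('d')(P) = Add(P, Mul(3, Pow(P, 2))) (Function('d')(P) = Add(Add(Pow(P, 2), Mul(Mul(2, P), P)), P) = Add(Add(Pow(P, 2), Mul(2, Pow(P, 2))), P) = Add(Mul(3, Pow(P, 2)), P) = Add(P, Mul(3, Pow(P, 2))))
Mul(Mul(22, Mul(Add(-2, Function('d')(3)), Pow(Add(3, 4), -1))), 1) = Mul(Mul(22, Mul(Add(-2, Mul(3, Add(1, Mul(3, 3)))), Pow(Add(3, 4), -1))), 1) = Mul(Mul(22, Mul(Add(-2, Mul(3, Add(1, 9))), Pow(7, -1))), 1) = Mul(Mul(22, Mul(Add(-2, Mul(3, 10)), Rational(1, 7))), 1) = Mul(Mul(22, Mul(Add(-2, 30), Rational(1, 7))), 1) = Mul(Mul(22, Mul(28, Rational(1, 7))), 1) = Mul(Mul(22, 4), 1) = Mul(88, 1) = 88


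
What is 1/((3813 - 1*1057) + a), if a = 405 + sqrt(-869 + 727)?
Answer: 3161/9992063 - I*sqrt(142)/9992063 ≈ 0.00031635 - 1.1926e-6*I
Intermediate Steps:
a = 405 + I*sqrt(142) (a = 405 + sqrt(-142) = 405 + I*sqrt(142) ≈ 405.0 + 11.916*I)
1/((3813 - 1*1057) + a) = 1/((3813 - 1*1057) + (405 + I*sqrt(142))) = 1/((3813 - 1057) + (405 + I*sqrt(142))) = 1/(2756 + (405 + I*sqrt(142))) = 1/(3161 + I*sqrt(142))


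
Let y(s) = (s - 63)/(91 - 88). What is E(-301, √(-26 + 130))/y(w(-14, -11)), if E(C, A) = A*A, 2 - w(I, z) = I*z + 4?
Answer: -104/73 ≈ -1.4247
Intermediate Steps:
w(I, z) = -2 - I*z (w(I, z) = 2 - (I*z + 4) = 2 - (4 + I*z) = 2 + (-4 - I*z) = -2 - I*z)
y(s) = -21 + s/3 (y(s) = (-63 + s)/3 = (-63 + s)*(⅓) = -21 + s/3)
E(C, A) = A²
E(-301, √(-26 + 130))/y(w(-14, -11)) = (√(-26 + 130))²/(-21 + (-2 - 1*(-14)*(-11))/3) = (√104)²/(-21 + (-2 - 154)/3) = (2*√26)²/(-21 + (⅓)*(-156)) = 104/(-21 - 52) = 104/(-73) = 104*(-1/73) = -104/73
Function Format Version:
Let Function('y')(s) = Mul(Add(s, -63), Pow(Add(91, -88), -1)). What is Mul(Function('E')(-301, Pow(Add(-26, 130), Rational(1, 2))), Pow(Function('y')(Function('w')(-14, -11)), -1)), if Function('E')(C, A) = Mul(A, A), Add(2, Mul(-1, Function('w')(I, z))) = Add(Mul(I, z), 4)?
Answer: Rational(-104, 73) ≈ -1.4247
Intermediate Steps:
Function('w')(I, z) = Add(-2, Mul(-1, I, z)) (Function('w')(I, z) = Add(2, Mul(-1, Add(Mul(I, z), 4))) = Add(2, Mul(-1, Add(4, Mul(I, z)))) = Add(2, Add(-4, Mul(-1, I, z))) = Add(-2, Mul(-1, I, z)))
Function('y')(s) = Add(-21, Mul(Rational(1, 3), s)) (Function('y')(s) = Mul(Add(-63, s), Pow(3, -1)) = Mul(Add(-63, s), Rational(1, 3)) = Add(-21, Mul(Rational(1, 3), s)))
Function('E')(C, A) = Pow(A, 2)
Mul(Function('E')(-301, Pow(Add(-26, 130), Rational(1, 2))), Pow(Function('y')(Function('w')(-14, -11)), -1)) = Mul(Pow(Pow(Add(-26, 130), Rational(1, 2)), 2), Pow(Add(-21, Mul(Rational(1, 3), Add(-2, Mul(-1, -14, -11)))), -1)) = Mul(Pow(Pow(104, Rational(1, 2)), 2), Pow(Add(-21, Mul(Rational(1, 3), Add(-2, -154))), -1)) = Mul(Pow(Mul(2, Pow(26, Rational(1, 2))), 2), Pow(Add(-21, Mul(Rational(1, 3), -156)), -1)) = Mul(104, Pow(Add(-21, -52), -1)) = Mul(104, Pow(-73, -1)) = Mul(104, Rational(-1, 73)) = Rational(-104, 73)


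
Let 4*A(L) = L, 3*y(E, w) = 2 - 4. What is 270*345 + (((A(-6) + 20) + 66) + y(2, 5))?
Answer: 559403/6 ≈ 93234.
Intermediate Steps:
y(E, w) = -⅔ (y(E, w) = (2 - 4)/3 = (⅓)*(-2) = -⅔)
A(L) = L/4
270*345 + (((A(-6) + 20) + 66) + y(2, 5)) = 270*345 + ((((¼)*(-6) + 20) + 66) - ⅔) = 93150 + (((-3/2 + 20) + 66) - ⅔) = 93150 + ((37/2 + 66) - ⅔) = 93150 + (169/2 - ⅔) = 93150 + 503/6 = 559403/6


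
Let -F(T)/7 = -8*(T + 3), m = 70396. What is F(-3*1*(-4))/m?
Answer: 210/17599 ≈ 0.011932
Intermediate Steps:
F(T) = 168 + 56*T (F(T) = -(-56)*(T + 3) = -(-56)*(3 + T) = -7*(-24 - 8*T) = 168 + 56*T)
F(-3*1*(-4))/m = (168 + 56*(-3*1*(-4)))/70396 = (168 + 56*(-3*(-4)))*(1/70396) = (168 + 56*12)*(1/70396) = (168 + 672)*(1/70396) = 840*(1/70396) = 210/17599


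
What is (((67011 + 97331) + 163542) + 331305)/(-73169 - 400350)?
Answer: -659189/473519 ≈ -1.3921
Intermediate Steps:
(((67011 + 97331) + 163542) + 331305)/(-73169 - 400350) = ((164342 + 163542) + 331305)/(-473519) = (327884 + 331305)*(-1/473519) = 659189*(-1/473519) = -659189/473519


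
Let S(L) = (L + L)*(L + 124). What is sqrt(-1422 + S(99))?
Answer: 6*sqrt(1187) ≈ 206.72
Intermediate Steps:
S(L) = 2*L*(124 + L) (S(L) = (2*L)*(124 + L) = 2*L*(124 + L))
sqrt(-1422 + S(99)) = sqrt(-1422 + 2*99*(124 + 99)) = sqrt(-1422 + 2*99*223) = sqrt(-1422 + 44154) = sqrt(42732) = 6*sqrt(1187)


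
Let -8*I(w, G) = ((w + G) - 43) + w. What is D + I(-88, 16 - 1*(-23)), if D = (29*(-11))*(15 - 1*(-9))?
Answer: -15267/2 ≈ -7633.5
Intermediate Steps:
D = -7656 (D = -319*(15 + 9) = -319*24 = -7656)
I(w, G) = 43/8 - w/4 - G/8 (I(w, G) = -(((w + G) - 43) + w)/8 = -(((G + w) - 43) + w)/8 = -((-43 + G + w) + w)/8 = -(-43 + G + 2*w)/8 = 43/8 - w/4 - G/8)
D + I(-88, 16 - 1*(-23)) = -7656 + (43/8 - ¼*(-88) - (16 - 1*(-23))/8) = -7656 + (43/8 + 22 - (16 + 23)/8) = -7656 + (43/8 + 22 - ⅛*39) = -7656 + (43/8 + 22 - 39/8) = -7656 + 45/2 = -15267/2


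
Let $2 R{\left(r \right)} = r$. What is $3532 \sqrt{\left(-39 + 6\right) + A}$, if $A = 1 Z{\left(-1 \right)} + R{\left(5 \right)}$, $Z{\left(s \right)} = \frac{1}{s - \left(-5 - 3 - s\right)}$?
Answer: $\frac{3532 i \sqrt{273}}{3} \approx 19453.0 i$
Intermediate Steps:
$R{\left(r \right)} = \frac{r}{2}$
$Z{\left(s \right)} = \frac{1}{8 + 2 s}$ ($Z{\left(s \right)} = \frac{1}{s + \left(s - \left(-5 - 3\right)\right)} = \frac{1}{s + \left(s - -8\right)} = \frac{1}{s + \left(s + 8\right)} = \frac{1}{s + \left(8 + s\right)} = \frac{1}{8 + 2 s}$)
$A = \frac{8}{3}$ ($A = 1 \frac{1}{2 \left(4 - 1\right)} + \frac{1}{2} \cdot 5 = 1 \frac{1}{2 \cdot 3} + \frac{5}{2} = 1 \cdot \frac{1}{2} \cdot \frac{1}{3} + \frac{5}{2} = 1 \cdot \frac{1}{6} + \frac{5}{2} = \frac{1}{6} + \frac{5}{2} = \frac{8}{3} \approx 2.6667$)
$3532 \sqrt{\left(-39 + 6\right) + A} = 3532 \sqrt{\left(-39 + 6\right) + \frac{8}{3}} = 3532 \sqrt{-33 + \frac{8}{3}} = 3532 \sqrt{- \frac{91}{3}} = 3532 \frac{i \sqrt{273}}{3} = \frac{3532 i \sqrt{273}}{3}$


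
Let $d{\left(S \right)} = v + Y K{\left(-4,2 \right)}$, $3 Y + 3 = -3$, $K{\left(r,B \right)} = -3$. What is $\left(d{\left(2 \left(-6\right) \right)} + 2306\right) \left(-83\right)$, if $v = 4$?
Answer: $-192228$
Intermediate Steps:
$Y = -2$ ($Y = -1 + \frac{1}{3} \left(-3\right) = -1 - 1 = -2$)
$d{\left(S \right)} = 10$ ($d{\left(S \right)} = 4 - -6 = 4 + 6 = 10$)
$\left(d{\left(2 \left(-6\right) \right)} + 2306\right) \left(-83\right) = \left(10 + 2306\right) \left(-83\right) = 2316 \left(-83\right) = -192228$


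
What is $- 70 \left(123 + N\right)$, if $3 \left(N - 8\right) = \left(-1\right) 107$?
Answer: $- \frac{20020}{3} \approx -6673.3$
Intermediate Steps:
$N = - \frac{83}{3}$ ($N = 8 + \frac{\left(-1\right) 107}{3} = 8 + \frac{1}{3} \left(-107\right) = 8 - \frac{107}{3} = - \frac{83}{3} \approx -27.667$)
$- 70 \left(123 + N\right) = - 70 \left(123 - \frac{83}{3}\right) = \left(-70\right) \frac{286}{3} = - \frac{20020}{3}$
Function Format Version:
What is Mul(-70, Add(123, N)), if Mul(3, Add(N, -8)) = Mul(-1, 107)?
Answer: Rational(-20020, 3) ≈ -6673.3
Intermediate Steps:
N = Rational(-83, 3) (N = Add(8, Mul(Rational(1, 3), Mul(-1, 107))) = Add(8, Mul(Rational(1, 3), -107)) = Add(8, Rational(-107, 3)) = Rational(-83, 3) ≈ -27.667)
Mul(-70, Add(123, N)) = Mul(-70, Add(123, Rational(-83, 3))) = Mul(-70, Rational(286, 3)) = Rational(-20020, 3)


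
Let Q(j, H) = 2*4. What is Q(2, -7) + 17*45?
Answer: 773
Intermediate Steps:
Q(j, H) = 8
Q(2, -7) + 17*45 = 8 + 17*45 = 8 + 765 = 773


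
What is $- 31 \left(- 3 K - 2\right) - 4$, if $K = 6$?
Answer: $616$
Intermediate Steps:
$- 31 \left(- 3 K - 2\right) - 4 = - 31 \left(\left(-3\right) 6 - 2\right) - 4 = - 31 \left(-18 - 2\right) - 4 = \left(-31\right) \left(-20\right) - 4 = 620 - 4 = 616$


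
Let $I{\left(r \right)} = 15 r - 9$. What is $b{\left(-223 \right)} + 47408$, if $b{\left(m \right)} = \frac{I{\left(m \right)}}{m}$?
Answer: $\frac{10575338}{223} \approx 47423.0$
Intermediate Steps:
$I{\left(r \right)} = -9 + 15 r$
$b{\left(m \right)} = \frac{-9 + 15 m}{m}$
$b{\left(-223 \right)} + 47408 = \left(15 - \frac{9}{-223}\right) + 47408 = \left(15 - - \frac{9}{223}\right) + 47408 = \left(15 + \frac{9}{223}\right) + 47408 = \frac{3354}{223} + 47408 = \frac{10575338}{223}$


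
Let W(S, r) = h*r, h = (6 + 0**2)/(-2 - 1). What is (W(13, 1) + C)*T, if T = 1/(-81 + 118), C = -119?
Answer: -121/37 ≈ -3.2703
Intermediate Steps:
T = 1/37 ≈ 0.027027
h = -2 (h = (6 + 0)/(-3) = 6*(-1/3) = -2)
W(S, r) = -2*r
(W(13, 1) + C)*T = (-2*1 - 119)*(1/37) = (-2 - 119)*(1/37) = -121*1/37 = -121/37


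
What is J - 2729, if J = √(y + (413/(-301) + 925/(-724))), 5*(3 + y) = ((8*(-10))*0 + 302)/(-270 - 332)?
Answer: -2729 + I*√1706717842445/544810 ≈ -2729.0 + 2.3979*I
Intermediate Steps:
y = -4666/1505 (y = -3 + (((8*(-10))*0 + 302)/(-270 - 332))/5 = -3 + ((-80*0 + 302)/(-602))/5 = -3 + ((0 + 302)*(-1/602))/5 = -3 + (302*(-1/602))/5 = -3 + (⅕)*(-151/301) = -3 - 151/1505 = -4666/1505 ≈ -3.1003)
J = I*√1706717842445/544810 (J = √(-4666/1505 + (413/(-301) + 925/(-724))) = √(-4666/1505 + (413*(-1/301) + 925*(-1/724))) = √(-4666/1505 + (-59/43 - 925/724)) = √(-4666/1505 - 82491/31132) = √(-6265369/1089620) = I*√1706717842445/544810 ≈ 2.3979*I)
J - 2729 = I*√1706717842445/544810 - 2729 = -2729 + I*√1706717842445/544810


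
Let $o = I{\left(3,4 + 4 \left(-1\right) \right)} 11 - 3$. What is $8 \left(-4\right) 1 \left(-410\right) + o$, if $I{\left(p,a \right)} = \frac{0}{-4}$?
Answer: $13117$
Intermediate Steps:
$I{\left(p,a \right)} = 0$ ($I{\left(p,a \right)} = 0 \left(- \frac{1}{4}\right) = 0$)
$o = -3$ ($o = 0 \cdot 11 - 3 = 0 - 3 = -3$)
$8 \left(-4\right) 1 \left(-410\right) + o = 8 \left(-4\right) 1 \left(-410\right) - 3 = \left(-32\right) 1 \left(-410\right) - 3 = \left(-32\right) \left(-410\right) - 3 = 13120 - 3 = 13117$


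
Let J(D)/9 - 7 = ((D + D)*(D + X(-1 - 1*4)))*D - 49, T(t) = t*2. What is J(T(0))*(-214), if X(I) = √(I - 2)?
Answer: 80892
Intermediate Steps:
X(I) = √(-2 + I)
T(t) = 2*t
J(D) = -378 + 18*D²*(D + I*√7) (J(D) = 63 + 9*(((D + D)*(D + √(-2 + (-1 - 1*4))))*D - 49) = 63 + 9*(((2*D)*(D + √(-2 + (-1 - 4))))*D - 49) = 63 + 9*(((2*D)*(D + √(-2 - 5)))*D - 49) = 63 + 9*(((2*D)*(D + √(-7)))*D - 49) = 63 + 9*(((2*D)*(D + I*√7))*D - 49) = 63 + 9*((2*D*(D + I*√7))*D - 49) = 63 + 9*(2*D²*(D + I*√7) - 49) = 63 + 9*(-49 + 2*D²*(D + I*√7)) = 63 + (-441 + 18*D²*(D + I*√7)) = -378 + 18*D²*(D + I*√7))
J(T(0))*(-214) = (-378 + 18*(2*0)³ + 18*I*√7*(2*0)²)*(-214) = (-378 + 18*0³ + 18*I*√7*0²)*(-214) = (-378 + 18*0 + 18*I*√7*0)*(-214) = (-378 + 0 + 0)*(-214) = -378*(-214) = 80892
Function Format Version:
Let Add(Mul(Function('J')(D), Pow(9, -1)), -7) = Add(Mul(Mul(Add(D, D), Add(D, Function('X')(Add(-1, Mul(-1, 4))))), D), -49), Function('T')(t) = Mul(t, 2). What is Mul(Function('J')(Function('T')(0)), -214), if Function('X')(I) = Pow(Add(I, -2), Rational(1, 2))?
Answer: 80892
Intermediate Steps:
Function('X')(I) = Pow(Add(-2, I), Rational(1, 2))
Function('T')(t) = Mul(2, t)
Function('J')(D) = Add(-378, Mul(18, Pow(D, 2), Add(D, Mul(I, Pow(7, Rational(1, 2)))))) (Function('J')(D) = Add(63, Mul(9, Add(Mul(Mul(Add(D, D), Add(D, Pow(Add(-2, Add(-1, Mul(-1, 4))), Rational(1, 2)))), D), -49))) = Add(63, Mul(9, Add(Mul(Mul(Mul(2, D), Add(D, Pow(Add(-2, Add(-1, -4)), Rational(1, 2)))), D), -49))) = Add(63, Mul(9, Add(Mul(Mul(Mul(2, D), Add(D, Pow(Add(-2, -5), Rational(1, 2)))), D), -49))) = Add(63, Mul(9, Add(Mul(Mul(Mul(2, D), Add(D, Pow(-7, Rational(1, 2)))), D), -49))) = Add(63, Mul(9, Add(Mul(Mul(Mul(2, D), Add(D, Mul(I, Pow(7, Rational(1, 2))))), D), -49))) = Add(63, Mul(9, Add(Mul(Mul(2, D, Add(D, Mul(I, Pow(7, Rational(1, 2))))), D), -49))) = Add(63, Mul(9, Add(Mul(2, Pow(D, 2), Add(D, Mul(I, Pow(7, Rational(1, 2))))), -49))) = Add(63, Mul(9, Add(-49, Mul(2, Pow(D, 2), Add(D, Mul(I, Pow(7, Rational(1, 2)))))))) = Add(63, Add(-441, Mul(18, Pow(D, 2), Add(D, Mul(I, Pow(7, Rational(1, 2))))))) = Add(-378, Mul(18, Pow(D, 2), Add(D, Mul(I, Pow(7, Rational(1, 2)))))))
Mul(Function('J')(Function('T')(0)), -214) = Mul(Add(-378, Mul(18, Pow(Mul(2, 0), 3)), Mul(18, I, Pow(7, Rational(1, 2)), Pow(Mul(2, 0), 2))), -214) = Mul(Add(-378, Mul(18, Pow(0, 3)), Mul(18, I, Pow(7, Rational(1, 2)), Pow(0, 2))), -214) = Mul(Add(-378, Mul(18, 0), Mul(18, I, Pow(7, Rational(1, 2)), 0)), -214) = Mul(Add(-378, 0, 0), -214) = Mul(-378, -214) = 80892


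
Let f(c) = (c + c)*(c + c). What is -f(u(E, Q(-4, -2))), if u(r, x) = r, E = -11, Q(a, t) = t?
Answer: -484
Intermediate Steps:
f(c) = 4*c**2 (f(c) = (2*c)*(2*c) = 4*c**2)
-f(u(E, Q(-4, -2))) = -4*(-11)**2 = -4*121 = -1*484 = -484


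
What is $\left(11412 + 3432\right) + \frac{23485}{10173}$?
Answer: $\frac{151031497}{10173} \approx 14846.0$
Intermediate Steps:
$\left(11412 + 3432\right) + \frac{23485}{10173} = 14844 + 23485 \cdot \frac{1}{10173} = 14844 + \frac{23485}{10173} = \frac{151031497}{10173}$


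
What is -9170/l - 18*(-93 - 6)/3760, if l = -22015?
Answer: 1052999/1182520 ≈ 0.89047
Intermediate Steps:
-9170/l - 18*(-93 - 6)/3760 = -9170/(-22015) - 18*(-93 - 6)/3760 = -9170*(-1/22015) - 18*(-99)*(1/3760) = 262/629 + 1782*(1/3760) = 262/629 + 891/1880 = 1052999/1182520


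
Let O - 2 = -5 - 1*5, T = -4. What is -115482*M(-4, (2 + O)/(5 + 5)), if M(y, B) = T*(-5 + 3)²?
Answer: 1847712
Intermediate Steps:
O = -8 (O = 2 + (-5 - 1*5) = 2 + (-5 - 5) = 2 - 10 = -8)
M(y, B) = -16 (M(y, B) = -4*(-5 + 3)² = -4*(-2)² = -4*4 = -16)
-115482*M(-4, (2 + O)/(5 + 5)) = -115482*(-16) = 1847712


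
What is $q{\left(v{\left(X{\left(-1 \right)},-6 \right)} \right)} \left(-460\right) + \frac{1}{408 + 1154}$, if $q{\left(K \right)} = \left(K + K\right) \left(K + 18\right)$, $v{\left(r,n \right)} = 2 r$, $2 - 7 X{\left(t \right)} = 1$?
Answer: $- \frac{367882191}{76538} \approx -4806.5$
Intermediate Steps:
$X{\left(t \right)} = \frac{1}{7}$ ($X{\left(t \right)} = \frac{2}{7} - \frac{1}{7} = \frac{1}{7}$)
$q{\left(K \right)} = 2 K \left(18 + K\right)$
$q{\left(v{\left(X{\left(-1 \right)},-6 \right)} \right)} \left(-460\right) + \frac{1}{408 + 1154} = 2 \cdot 2 \cdot \frac{1}{7} \left(18 + 2 \cdot \frac{1}{7}\right) \left(-460\right) + \frac{1}{408 + 1154} = 2 \cdot \frac{2}{7} \left(18 + \frac{2}{7}\right) \left(-460\right) + \frac{1}{1562} = 2 \cdot \frac{2}{7} \cdot \frac{128}{7} \left(-460\right) + \frac{1}{1562} = \frac{512}{49} \left(-460\right) + \frac{1}{1562} = - \frac{235520}{49} + \frac{1}{1562} = - \frac{367882191}{76538}$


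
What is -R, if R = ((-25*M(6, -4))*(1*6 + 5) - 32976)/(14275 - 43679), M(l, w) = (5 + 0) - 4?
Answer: -33251/29404 ≈ -1.1308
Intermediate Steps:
M(l, w) = 1 (M(l, w) = 5 - 4 = 1)
R = 33251/29404 (R = ((-25*1)*(1*6 + 5) - 32976)/(14275 - 43679) = (-25*(6 + 5) - 32976)/(-29404) = (-25*11 - 32976)*(-1/29404) = (-275 - 32976)*(-1/29404) = -33251*(-1/29404) = 33251/29404 ≈ 1.1308)
-R = -1*33251/29404 = -33251/29404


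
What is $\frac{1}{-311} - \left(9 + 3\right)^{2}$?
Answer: $- \frac{44785}{311} \approx -144.0$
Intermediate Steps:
$\frac{1}{-311} - \left(9 + 3\right)^{2} = - \frac{1}{311} - 12^{2} = - \frac{1}{311} - 144 = - \frac{44785}{311}$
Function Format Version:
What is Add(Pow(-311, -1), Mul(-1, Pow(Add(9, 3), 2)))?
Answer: Rational(-44785, 311) ≈ -144.00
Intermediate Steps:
Add(Pow(-311, -1), Mul(-1, Pow(Add(9, 3), 2))) = Add(Rational(-1, 311), Mul(-1, Pow(12, 2))) = Add(Rational(-1, 311), Mul(-1, 144)) = Add(Rational(-1, 311), -144) = Rational(-44785, 311)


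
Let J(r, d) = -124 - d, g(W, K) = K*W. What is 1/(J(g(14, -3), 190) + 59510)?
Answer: 1/59196 ≈ 1.6893e-5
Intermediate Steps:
1/(J(g(14, -3), 190) + 59510) = 1/((-124 - 1*190) + 59510) = 1/((-124 - 190) + 59510) = 1/(-314 + 59510) = 1/59196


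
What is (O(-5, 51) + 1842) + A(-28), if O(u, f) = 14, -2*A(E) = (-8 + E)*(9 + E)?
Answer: 1514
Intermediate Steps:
A(E) = -(-8 + E)*(9 + E)/2
(O(-5, 51) + 1842) + A(-28) = (14 + 1842) + (36 - ½*(-28) - ½*(-28)²) = 1856 + (36 + 14 - ½*784) = 1856 + (36 + 14 - 392) = 1856 - 342 = 1514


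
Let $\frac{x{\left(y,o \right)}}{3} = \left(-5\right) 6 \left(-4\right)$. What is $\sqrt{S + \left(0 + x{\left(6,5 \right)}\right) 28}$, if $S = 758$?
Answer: $\sqrt{10838} \approx 104.11$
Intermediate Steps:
$x{\left(y,o \right)} = 360$ ($x{\left(y,o \right)} = 3 \left(-5\right) 6 \left(-4\right) = 3 \left(\left(-30\right) \left(-4\right)\right) = 3 \cdot 120 = 360$)
$\sqrt{S + \left(0 + x{\left(6,5 \right)}\right) 28} = \sqrt{758 + \left(0 + 360\right) 28} = \sqrt{758 + 360 \cdot 28} = \sqrt{758 + 10080} = \sqrt{10838}$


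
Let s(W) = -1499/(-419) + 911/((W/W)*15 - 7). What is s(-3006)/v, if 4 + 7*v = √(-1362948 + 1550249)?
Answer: 393701/22420690 + 393701*√187301/89682760 ≈ 1.9174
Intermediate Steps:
s(W) = 393701/3352 (s(W) = -1499*(-1/419) + 911/(1*15 - 7) = 1499/419 + 911/(15 - 7) = 1499/419 + 911/8 = 393701/3352)
v = -4/7 + √187301/7 (v = -4/7 + √(-1362948 + 1550249)/7 = -4/7 + √187301/7 ≈ 61.255)
s(-3006)/v = 393701/(3352*(-4/7 + √187301/7))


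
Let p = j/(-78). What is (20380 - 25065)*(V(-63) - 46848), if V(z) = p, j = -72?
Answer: 2853221220/13 ≈ 2.1948e+8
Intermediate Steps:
p = 12/13 (p = -72/(-78) = -72*(-1/78) = 12/13 ≈ 0.92308)
V(z) = 12/13
(20380 - 25065)*(V(-63) - 46848) = (20380 - 25065)*(12/13 - 46848) = -4685*(-609012/13) = 2853221220/13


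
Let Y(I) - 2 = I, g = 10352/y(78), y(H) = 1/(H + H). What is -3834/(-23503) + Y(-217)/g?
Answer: 6186519463/37955276736 ≈ 0.16299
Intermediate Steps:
y(H) = 1/(2*H)
g = 1614912 (g = 10352/(((1/2)/78)) = 10352/(((1/2)*(1/78))) = 10352/(1/156) = 10352*156 = 1614912)
Y(I) = 2 + I
-3834/(-23503) + Y(-217)/g = -3834/(-23503) + (2 - 217)/1614912 = -3834*(-1/23503) - 215*1/1614912 = 3834/23503 - 215/1614912 = 6186519463/37955276736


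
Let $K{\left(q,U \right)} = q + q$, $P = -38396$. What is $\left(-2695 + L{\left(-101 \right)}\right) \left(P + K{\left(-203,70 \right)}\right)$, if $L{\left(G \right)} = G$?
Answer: $108490392$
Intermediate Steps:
$K{\left(q,U \right)} = 2 q$
$\left(-2695 + L{\left(-101 \right)}\right) \left(P + K{\left(-203,70 \right)}\right) = \left(-2695 - 101\right) \left(-38396 + 2 \left(-203\right)\right) = - 2796 \left(-38396 - 406\right) = \left(-2796\right) \left(-38802\right) = 108490392$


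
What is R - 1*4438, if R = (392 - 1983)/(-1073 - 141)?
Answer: -5386141/1214 ≈ -4436.7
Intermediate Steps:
R = 1591/1214 (R = -1591/(-1214) = -1591*(-1/1214) = 1591/1214 ≈ 1.3105)
R - 1*4438 = 1591/1214 - 1*4438 = 1591/1214 - 4438 = -5386141/1214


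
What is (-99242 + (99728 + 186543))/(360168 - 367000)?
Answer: -187029/6832 ≈ -27.375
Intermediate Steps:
(-99242 + (99728 + 186543))/(360168 - 367000) = (-99242 + 286271)/(-6832) = 187029*(-1/6832) = -187029/6832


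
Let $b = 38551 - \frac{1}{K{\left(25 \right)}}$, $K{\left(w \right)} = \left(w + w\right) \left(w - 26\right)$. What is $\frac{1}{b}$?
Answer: $\frac{50}{1927551} \approx 2.594 \cdot 10^{-5}$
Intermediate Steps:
$K{\left(w \right)} = 2 w \left(-26 + w\right)$
$b = \frac{1927551}{50}$ ($b = 38551 - \frac{1}{2 \cdot 25 \left(-26 + 25\right)} = 38551 - \frac{1}{2 \cdot 25 \left(-1\right)} = 38551 - \frac{1}{-50} = 38551 - - \frac{1}{50} = 38551 + \frac{1}{50} = \frac{1927551}{50} \approx 38551.0$)
$\frac{1}{b} = \frac{1}{\frac{1927551}{50}} = \frac{50}{1927551}$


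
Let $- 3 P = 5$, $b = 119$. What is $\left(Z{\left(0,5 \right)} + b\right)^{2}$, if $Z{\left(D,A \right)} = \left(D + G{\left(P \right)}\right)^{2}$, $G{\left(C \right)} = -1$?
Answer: $14400$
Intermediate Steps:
$P = - \frac{5}{3}$ ($P = \left(- \frac{1}{3}\right) 5 = - \frac{5}{3} \approx -1.6667$)
$Z{\left(D,A \right)} = \left(-1 + D\right)^{2}$ ($Z{\left(D,A \right)} = \left(D - 1\right)^{2} = \left(-1 + D\right)^{2}$)
$\left(Z{\left(0,5 \right)} + b\right)^{2} = \left(\left(-1 + 0\right)^{2} + 119\right)^{2} = \left(\left(-1\right)^{2} + 119\right)^{2} = \left(1 + 119\right)^{2} = 120^{2} = 14400$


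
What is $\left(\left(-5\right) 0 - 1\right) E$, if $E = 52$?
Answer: $-52$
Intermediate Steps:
$\left(\left(-5\right) 0 - 1\right) E = \left(\left(-5\right) 0 - 1\right) 52 = \left(0 - 1\right) 52 = \left(-1\right) 52 = -52$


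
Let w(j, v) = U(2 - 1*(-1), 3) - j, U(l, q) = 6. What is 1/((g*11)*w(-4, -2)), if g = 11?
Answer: 1/1210 ≈ 0.00082645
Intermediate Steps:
w(j, v) = 6 - j
1/((g*11)*w(-4, -2)) = 1/((11*11)*(6 - 1*(-4))) = 1/(121*(6 + 4)) = 1/(121*10) = 1/1210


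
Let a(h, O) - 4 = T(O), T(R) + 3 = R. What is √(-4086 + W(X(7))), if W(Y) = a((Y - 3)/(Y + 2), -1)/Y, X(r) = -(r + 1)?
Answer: 3*I*√454 ≈ 63.922*I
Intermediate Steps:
T(R) = -3 + R
X(r) = -1 - r (X(r) = -(1 + r) = -1 - r)
a(h, O) = 1 + O (a(h, O) = 4 + (-3 + O) = 1 + O)
W(Y) = 0 (W(Y) = (1 - 1)/Y = 0/Y = 0)
√(-4086 + W(X(7))) = √(-4086 + 0) = √(-4086) = 3*I*√454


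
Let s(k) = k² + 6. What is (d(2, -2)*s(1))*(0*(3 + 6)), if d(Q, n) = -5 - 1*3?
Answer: 0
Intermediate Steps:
d(Q, n) = -8 (d(Q, n) = -5 - 3 = -8)
s(k) = 6 + k²
(d(2, -2)*s(1))*(0*(3 + 6)) = (-8*(6 + 1²))*(0*(3 + 6)) = (-8*(6 + 1))*(0*9) = -8*7*0 = -56*0 = 0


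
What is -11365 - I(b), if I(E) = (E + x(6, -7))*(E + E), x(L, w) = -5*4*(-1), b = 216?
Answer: -113317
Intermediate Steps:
x(L, w) = 20 (x(L, w) = -20*(-1) = 20)
I(E) = 2*E*(20 + E) (I(E) = (E + 20)*(E + E) = (20 + E)*(2*E) = 2*E*(20 + E))
-11365 - I(b) = -11365 - 2*216*(20 + 216) = -11365 - 2*216*236 = -11365 - 1*101952 = -11365 - 101952 = -113317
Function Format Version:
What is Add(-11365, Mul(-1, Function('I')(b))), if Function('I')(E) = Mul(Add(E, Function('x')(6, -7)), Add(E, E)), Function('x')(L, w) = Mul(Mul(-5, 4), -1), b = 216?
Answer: -113317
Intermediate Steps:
Function('x')(L, w) = 20 (Function('x')(L, w) = Mul(-20, -1) = 20)
Function('I')(E) = Mul(2, E, Add(20, E)) (Function('I')(E) = Mul(Add(E, 20), Add(E, E)) = Mul(Add(20, E), Mul(2, E)) = Mul(2, E, Add(20, E)))
Add(-11365, Mul(-1, Function('I')(b))) = Add(-11365, Mul(-1, Mul(2, 216, Add(20, 216)))) = Add(-11365, Mul(-1, Mul(2, 216, 236))) = Add(-11365, Mul(-1, 101952)) = Add(-11365, -101952) = -113317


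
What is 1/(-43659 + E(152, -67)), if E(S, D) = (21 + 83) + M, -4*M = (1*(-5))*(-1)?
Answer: -4/174225 ≈ -2.2959e-5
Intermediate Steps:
M = -5/4 (M = -1*(-5)*(-1)/4 = -(-5)*(-1)/4 = -¼*5 = -5/4 ≈ -1.2500)
E(S, D) = 411/4 (E(S, D) = (21 + 83) - 5/4 = 104 - 5/4 = 411/4)
1/(-43659 + E(152, -67)) = 1/(-43659 + 411/4) = 1/(-174225/4) = -4/174225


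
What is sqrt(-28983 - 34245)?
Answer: 2*I*sqrt(15807) ≈ 251.45*I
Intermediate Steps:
sqrt(-28983 - 34245) = sqrt(-63228) = 2*I*sqrt(15807)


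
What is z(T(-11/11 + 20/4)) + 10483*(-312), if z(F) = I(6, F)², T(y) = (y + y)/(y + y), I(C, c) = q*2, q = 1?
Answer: -3270692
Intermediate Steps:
I(C, c) = 2 (I(C, c) = 1*2 = 2)
T(y) = 1 (T(y) = (2*y)/((2*y)) = (2*y)*(1/(2*y)) = 1)
z(F) = 4 (z(F) = 2² = 4)
z(T(-11/11 + 20/4)) + 10483*(-312) = 4 + 10483*(-312) = 4 - 3270696 = -3270692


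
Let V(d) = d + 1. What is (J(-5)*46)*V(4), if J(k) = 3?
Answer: 690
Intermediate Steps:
V(d) = 1 + d
(J(-5)*46)*V(4) = (3*46)*(1 + 4) = 138*5 = 690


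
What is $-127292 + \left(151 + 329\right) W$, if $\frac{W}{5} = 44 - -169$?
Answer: $383908$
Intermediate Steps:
$W = 1065$ ($W = 5 \left(44 - -169\right) = 5 \left(44 + 169\right) = 5 \cdot 213 = 1065$)
$-127292 + \left(151 + 329\right) W = -127292 + \left(151 + 329\right) 1065 = -127292 + 480 \cdot 1065 = -127292 + 511200 = 383908$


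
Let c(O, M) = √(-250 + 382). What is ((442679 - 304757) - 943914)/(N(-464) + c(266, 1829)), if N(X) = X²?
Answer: -43381713408/11588091871 + 402996*√33/11588091871 ≈ -3.7434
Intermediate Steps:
c(O, M) = 2*√33 (c(O, M) = √132 = 2*√33)
((442679 - 304757) - 943914)/(N(-464) + c(266, 1829)) = ((442679 - 304757) - 943914)/((-464)² + 2*√33) = (137922 - 943914)/(215296 + 2*√33) = -805992/(215296 + 2*√33)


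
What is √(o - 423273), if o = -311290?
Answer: I*√734563 ≈ 857.07*I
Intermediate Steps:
√(o - 423273) = √(-311290 - 423273) = √(-734563) = I*√734563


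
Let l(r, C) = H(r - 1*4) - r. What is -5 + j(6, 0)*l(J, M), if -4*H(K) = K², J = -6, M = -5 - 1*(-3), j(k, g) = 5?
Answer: -100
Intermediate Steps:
M = -2 (M = -5 + 3 = -2)
H(K) = -K²/4
l(r, C) = -r - (-4 + r)²/4 (l(r, C) = -(r - 1*4)²/4 - r = -(r - 4)²/4 - r = -(-4 + r)²/4 - r = -r - (-4 + r)²/4)
-5 + j(6, 0)*l(J, M) = -5 + 5*(-4 - 6 - ¼*(-6)²) = -5 + 5*(-4 - 6 - ¼*36) = -5 + 5*(-4 - 6 - 9) = -5 + 5*(-19) = -5 - 95 = -100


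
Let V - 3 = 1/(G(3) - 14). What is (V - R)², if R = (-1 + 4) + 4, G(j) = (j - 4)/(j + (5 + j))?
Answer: 398161/24025 ≈ 16.573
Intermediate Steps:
G(j) = (-4 + j)/(5 + 2*j)
V = 454/155 (V = 3 + 1/((-4 + 3)/(5 + 2*3) - 14) = 3 + 1/(-1/(5 + 6) - 14) = 3 + 1/(-1/11 - 14) = 3 + 1/(-155/11) = 3 - 11/155 = 454/155 ≈ 2.9290)
R = 7 (R = 3 + 4 = 7)
(V - R)² = (454/155 - 1*7)² = (454/155 - 7)² = (-631/155)² = 398161/24025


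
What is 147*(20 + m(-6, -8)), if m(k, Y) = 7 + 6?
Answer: 4851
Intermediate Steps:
m(k, Y) = 13
147*(20 + m(-6, -8)) = 147*(20 + 13) = 147*33 = 4851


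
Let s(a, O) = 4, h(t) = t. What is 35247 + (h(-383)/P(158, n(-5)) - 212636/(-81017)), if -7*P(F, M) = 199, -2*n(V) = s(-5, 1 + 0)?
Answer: 568525154742/16122383 ≈ 35263.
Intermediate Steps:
n(V) = -2 (n(V) = -½*4 = -2)
P(F, M) = -199/7 (P(F, M) = -⅐*199 = -199/7)
35247 + (h(-383)/P(158, n(-5)) - 212636/(-81017)) = 35247 + (-383/(-199/7) - 212636/(-81017)) = 35247 + (-383*(-7/199) - 212636*(-1/81017)) = 35247 + (2681/199 + 212636/81017) = 35247 + 259521141/16122383 = 568525154742/16122383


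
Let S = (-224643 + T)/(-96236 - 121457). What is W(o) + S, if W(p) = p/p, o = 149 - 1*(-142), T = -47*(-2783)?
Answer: 44505/31099 ≈ 1.4311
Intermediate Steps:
T = 130801
o = 291 (o = 149 + 142 = 291)
W(p) = 1
S = 13406/31099 (S = (-224643 + 130801)/(-96236 - 121457) = -93842/(-217693) = -93842*(-1/217693) = 13406/31099 ≈ 0.43108)
W(o) + S = 1 + 13406/31099 = 44505/31099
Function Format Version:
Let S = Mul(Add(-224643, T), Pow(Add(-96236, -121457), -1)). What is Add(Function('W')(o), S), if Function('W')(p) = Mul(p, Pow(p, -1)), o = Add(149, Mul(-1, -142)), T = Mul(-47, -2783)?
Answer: Rational(44505, 31099) ≈ 1.4311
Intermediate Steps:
T = 130801
o = 291 (o = Add(149, 142) = 291)
Function('W')(p) = 1
S = Rational(13406, 31099) (S = Mul(Add(-224643, 130801), Pow(Add(-96236, -121457), -1)) = Mul(-93842, Pow(-217693, -1)) = Mul(-93842, Rational(-1, 217693)) = Rational(13406, 31099) ≈ 0.43108)
Add(Function('W')(o), S) = Add(1, Rational(13406, 31099)) = Rational(44505, 31099)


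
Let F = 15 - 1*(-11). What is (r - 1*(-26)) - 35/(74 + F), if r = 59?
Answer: 1693/20 ≈ 84.650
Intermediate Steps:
F = 26 (F = 15 + 11 = 26)
(r - 1*(-26)) - 35/(74 + F) = (59 - 1*(-26)) - 35/(74 + 26) = (59 + 26) - 35/100 = 85 + (1/100)*(-35) = 85 - 7/20 = 1693/20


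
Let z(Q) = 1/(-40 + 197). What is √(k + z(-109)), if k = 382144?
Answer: √9419467613/157 ≈ 618.18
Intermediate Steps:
z(Q) = 1/157
√(k + z(-109)) = √(382144 + 1/157) = √(59996609/157) = √9419467613/157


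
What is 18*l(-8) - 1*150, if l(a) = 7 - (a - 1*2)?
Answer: 156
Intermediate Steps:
l(a) = 9 - a (l(a) = 7 - (a - 2) = 7 - (-2 + a) = 7 + (2 - a) = 9 - a)
18*l(-8) - 1*150 = 18*(9 - 1*(-8)) - 1*150 = 18*(9 + 8) - 150 = 18*17 - 150 = 306 - 150 = 156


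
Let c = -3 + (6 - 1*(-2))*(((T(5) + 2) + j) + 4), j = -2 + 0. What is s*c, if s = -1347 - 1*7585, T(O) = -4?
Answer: 26796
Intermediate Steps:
j = -2
c = -3 (c = -3 + (6 - 1*(-2))*(((-4 + 2) - 2) + 4) = -3 + (6 + 2)*((-2 - 2) + 4) = -3 + 8*(-4 + 4) = -3 + 8*0 = -3 + 0 = -3)
s = -8932 (s = -1347 - 7585 = -8932)
s*c = -8932*(-3) = 26796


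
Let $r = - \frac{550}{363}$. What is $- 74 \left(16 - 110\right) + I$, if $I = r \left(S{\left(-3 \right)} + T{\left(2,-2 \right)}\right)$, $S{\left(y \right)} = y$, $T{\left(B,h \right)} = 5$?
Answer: $\frac{229448}{33} \approx 6953.0$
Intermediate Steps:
$r = - \frac{50}{33}$ ($r = \left(-550\right) \frac{1}{363} = - \frac{50}{33} \approx -1.5152$)
$I = - \frac{100}{33}$ ($I = - \frac{50 \left(-3 + 5\right)}{33} = \left(- \frac{50}{33}\right) 2 = - \frac{100}{33} \approx -3.0303$)
$- 74 \left(16 - 110\right) + I = - 74 \left(16 - 110\right) - \frac{100}{33} = \left(-74\right) \left(-94\right) - \frac{100}{33} = 6956 - \frac{100}{33} = \frac{229448}{33}$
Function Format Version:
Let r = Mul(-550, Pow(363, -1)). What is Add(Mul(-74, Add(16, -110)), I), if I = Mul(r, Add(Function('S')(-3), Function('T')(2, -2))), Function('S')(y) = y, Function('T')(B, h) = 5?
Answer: Rational(229448, 33) ≈ 6953.0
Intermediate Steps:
r = Rational(-50, 33) (r = Mul(-550, Rational(1, 363)) = Rational(-50, 33) ≈ -1.5152)
I = Rational(-100, 33) (I = Mul(Rational(-50, 33), Add(-3, 5)) = Mul(Rational(-50, 33), 2) = Rational(-100, 33) ≈ -3.0303)
Add(Mul(-74, Add(16, -110)), I) = Add(Mul(-74, Add(16, -110)), Rational(-100, 33)) = Add(Mul(-74, -94), Rational(-100, 33)) = Add(6956, Rational(-100, 33)) = Rational(229448, 33)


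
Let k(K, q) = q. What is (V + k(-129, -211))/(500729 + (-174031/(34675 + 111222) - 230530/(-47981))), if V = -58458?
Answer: -410699659473233/3505270468958652 ≈ -0.11717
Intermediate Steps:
(V + k(-129, -211))/(500729 + (-174031/(34675 + 111222) - 230530/(-47981))) = (-58458 - 211)/(500729 + (-174031/(34675 + 111222) - 230530/(-47981))) = -58669/(500729 + (-174031/145897 - 230530*(-1/47981))) = -58669/(500729 + (-174031*1/145897 + 230530/47981)) = -58669/(500729 + (-174031/145897 + 230530/47981)) = -58669/(500729 + 25283453999/7000283957) = -58669/3505270468958652/7000283957 = -58669*7000283957/3505270468958652 = -410699659473233/3505270468958652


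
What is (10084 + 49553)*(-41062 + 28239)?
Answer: -764725251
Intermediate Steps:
(10084 + 49553)*(-41062 + 28239) = 59637*(-12823) = -764725251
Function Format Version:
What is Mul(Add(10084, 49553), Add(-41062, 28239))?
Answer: -764725251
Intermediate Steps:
Mul(Add(10084, 49553), Add(-41062, 28239)) = Mul(59637, -12823) = -764725251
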